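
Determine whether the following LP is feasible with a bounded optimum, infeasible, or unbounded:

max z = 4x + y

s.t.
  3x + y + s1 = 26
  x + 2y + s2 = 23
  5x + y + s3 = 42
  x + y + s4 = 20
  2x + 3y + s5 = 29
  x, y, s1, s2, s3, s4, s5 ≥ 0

Feasible with a bounded optimal solution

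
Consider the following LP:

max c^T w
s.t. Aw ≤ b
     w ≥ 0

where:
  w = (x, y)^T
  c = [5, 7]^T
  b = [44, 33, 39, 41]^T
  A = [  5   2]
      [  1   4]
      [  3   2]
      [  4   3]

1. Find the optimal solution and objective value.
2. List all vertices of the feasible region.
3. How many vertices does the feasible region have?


1. x = 5, y = 7, z = 74
2. (0, 0), (8.8, 0), (7.143, 4.143), (5, 7), (0, 8.25)
3. 5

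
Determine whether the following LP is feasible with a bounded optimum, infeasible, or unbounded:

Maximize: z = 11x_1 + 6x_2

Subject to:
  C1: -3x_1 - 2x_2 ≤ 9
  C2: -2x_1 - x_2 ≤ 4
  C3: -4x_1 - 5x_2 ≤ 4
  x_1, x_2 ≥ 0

Unbounded (objective can increase without bound)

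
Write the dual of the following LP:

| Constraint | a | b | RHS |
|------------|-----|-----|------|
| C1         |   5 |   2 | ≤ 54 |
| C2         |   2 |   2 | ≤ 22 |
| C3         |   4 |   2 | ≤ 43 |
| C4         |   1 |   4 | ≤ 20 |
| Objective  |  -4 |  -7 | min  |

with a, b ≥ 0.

Primal min cᵀx s.t. Ax ≤ b, x ≥ 0  →  Dual max −bᵀy s.t. Aᵀy ≥ −c, y ≥ 0.

Maximize: z = -54y1 - 22y2 - 43y3 - 20y4

Subject to:
  5y1 + 2y2 + 4y3 + y4 ≥ 4
  2y1 + 2y2 + 2y3 + 4y4 ≥ 7
  y1, y2, y3, y4 ≥ 0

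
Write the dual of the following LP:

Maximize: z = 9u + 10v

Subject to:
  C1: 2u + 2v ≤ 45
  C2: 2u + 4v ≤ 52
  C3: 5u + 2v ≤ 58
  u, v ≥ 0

Primal max cᵀx s.t. Ax ≤ b, x ≥ 0  →  Dual min bᵀy s.t. Aᵀy ≥ c, y ≥ 0.

Minimize: z = 45y1 + 52y2 + 58y3

Subject to:
  2y1 + 2y2 + 5y3 ≥ 9
  2y1 + 4y2 + 2y3 ≥ 10
  y1, y2, y3 ≥ 0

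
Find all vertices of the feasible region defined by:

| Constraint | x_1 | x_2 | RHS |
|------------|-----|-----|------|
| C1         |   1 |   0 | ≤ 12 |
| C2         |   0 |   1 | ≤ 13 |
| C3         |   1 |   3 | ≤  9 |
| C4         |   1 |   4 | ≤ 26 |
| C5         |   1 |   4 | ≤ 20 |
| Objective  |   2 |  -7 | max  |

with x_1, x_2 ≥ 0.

(0, 0), (9, 0), (0, 3)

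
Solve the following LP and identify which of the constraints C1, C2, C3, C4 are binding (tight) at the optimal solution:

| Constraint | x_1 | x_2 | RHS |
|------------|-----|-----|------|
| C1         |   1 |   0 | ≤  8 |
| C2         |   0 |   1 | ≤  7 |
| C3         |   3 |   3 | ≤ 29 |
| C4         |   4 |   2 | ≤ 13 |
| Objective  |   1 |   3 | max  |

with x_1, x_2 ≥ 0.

At x_1 = 0, x_2 = 6.5, compute slack b - a·x for each constraint:
  C1: 8 − 0 = 8  (slack)
  C2: 7 − 6.5 = 0.5  (slack)
  C3: 29 − 19.5 = 9.5  (slack)
  C4: 13 − 13 = 0  (binding)

Optimal: x_1 = 0, x_2 = 6.5
Binding: C4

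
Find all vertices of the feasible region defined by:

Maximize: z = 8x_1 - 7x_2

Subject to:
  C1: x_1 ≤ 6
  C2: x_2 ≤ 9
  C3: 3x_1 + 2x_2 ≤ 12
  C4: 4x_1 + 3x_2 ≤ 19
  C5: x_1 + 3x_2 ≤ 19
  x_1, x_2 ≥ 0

(0, 0), (4, 0), (0, 6)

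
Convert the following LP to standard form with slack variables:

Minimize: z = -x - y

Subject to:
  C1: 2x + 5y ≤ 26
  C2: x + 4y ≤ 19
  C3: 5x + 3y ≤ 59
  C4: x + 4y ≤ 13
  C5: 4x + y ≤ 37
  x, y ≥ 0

min z = -x - y

s.t.
  2x + 5y + s1 = 26
  x + 4y + s2 = 19
  5x + 3y + s3 = 59
  x + 4y + s4 = 13
  4x + y + s5 = 37
  x, y, s1, s2, s3, s4, s5 ≥ 0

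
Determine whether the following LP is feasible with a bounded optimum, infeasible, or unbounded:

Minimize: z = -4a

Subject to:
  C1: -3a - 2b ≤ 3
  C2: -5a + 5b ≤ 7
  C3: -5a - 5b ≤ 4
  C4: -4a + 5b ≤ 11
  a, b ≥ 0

Unbounded (objective can decrease without bound)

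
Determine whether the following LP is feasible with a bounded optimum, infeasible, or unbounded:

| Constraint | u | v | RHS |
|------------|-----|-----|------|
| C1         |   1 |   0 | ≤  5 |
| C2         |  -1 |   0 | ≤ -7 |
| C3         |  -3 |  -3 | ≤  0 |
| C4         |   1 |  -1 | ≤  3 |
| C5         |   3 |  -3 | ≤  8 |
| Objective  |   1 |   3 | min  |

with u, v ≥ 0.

Infeasible (no feasible solution exists)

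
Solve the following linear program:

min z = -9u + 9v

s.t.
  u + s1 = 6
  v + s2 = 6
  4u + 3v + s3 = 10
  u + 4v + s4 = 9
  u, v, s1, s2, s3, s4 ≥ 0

Evaluate the objective at each vertex of the feasible region:
  z(0, 0) = 0
  z(2.5, 0) = -22.5  ←
  z(1, 2) = 9
  z(0, 2.25) = 20.25
The minimum is at u = 2.5, v = 0.

u = 2.5, v = 0, z = -22.5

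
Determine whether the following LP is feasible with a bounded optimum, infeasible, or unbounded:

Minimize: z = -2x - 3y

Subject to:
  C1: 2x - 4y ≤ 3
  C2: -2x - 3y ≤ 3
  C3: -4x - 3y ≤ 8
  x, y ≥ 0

Unbounded (objective can decrease without bound)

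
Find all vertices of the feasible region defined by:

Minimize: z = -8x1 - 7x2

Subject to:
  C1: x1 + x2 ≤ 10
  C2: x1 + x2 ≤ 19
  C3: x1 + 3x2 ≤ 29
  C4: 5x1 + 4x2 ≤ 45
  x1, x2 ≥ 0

(0, 0), (9, 0), (5, 5), (0.5, 9.5), (0, 9.667)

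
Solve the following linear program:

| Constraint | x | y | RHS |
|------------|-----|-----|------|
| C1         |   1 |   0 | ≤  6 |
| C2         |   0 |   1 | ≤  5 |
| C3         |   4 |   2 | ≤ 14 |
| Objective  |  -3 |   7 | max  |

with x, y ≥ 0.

Evaluate the objective at each vertex of the feasible region:
  z(0, 0) = 0
  z(3.5, 0) = -10.5
  z(1, 5) = 32
  z(0, 5) = 35  ←
The maximum is at x = 0, y = 5.

x = 0, y = 5, z = 35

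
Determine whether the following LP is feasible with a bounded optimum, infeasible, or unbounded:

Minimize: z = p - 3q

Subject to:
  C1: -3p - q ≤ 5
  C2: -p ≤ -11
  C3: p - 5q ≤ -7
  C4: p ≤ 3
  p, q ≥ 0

Infeasible (no feasible solution exists)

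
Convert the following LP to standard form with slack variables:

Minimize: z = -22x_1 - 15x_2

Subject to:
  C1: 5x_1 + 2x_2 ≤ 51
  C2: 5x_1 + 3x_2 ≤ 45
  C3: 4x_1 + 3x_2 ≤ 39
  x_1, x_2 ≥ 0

min z = -22x_1 - 15x_2

s.t.
  5x_1 + 2x_2 + s1 = 51
  5x_1 + 3x_2 + s2 = 45
  4x_1 + 3x_2 + s3 = 39
  x_1, x_2, s1, s2, s3 ≥ 0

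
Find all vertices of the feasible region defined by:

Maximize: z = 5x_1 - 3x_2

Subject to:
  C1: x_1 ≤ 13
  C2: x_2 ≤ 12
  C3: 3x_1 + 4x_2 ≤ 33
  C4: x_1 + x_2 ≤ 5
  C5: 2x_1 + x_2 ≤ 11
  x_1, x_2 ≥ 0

(0, 0), (5, 0), (0, 5)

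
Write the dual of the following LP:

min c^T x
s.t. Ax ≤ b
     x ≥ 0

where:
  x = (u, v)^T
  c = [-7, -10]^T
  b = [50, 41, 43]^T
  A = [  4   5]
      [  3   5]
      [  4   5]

Primal min cᵀx s.t. Ax ≤ b, x ≥ 0  →  Dual max −bᵀy s.t. Aᵀy ≥ −c, y ≥ 0.

Maximize: z = -50y1 - 41y2 - 43y3

Subject to:
  4y1 + 3y2 + 4y3 ≥ 7
  5y1 + 5y2 + 5y3 ≥ 10
  y1, y2, y3 ≥ 0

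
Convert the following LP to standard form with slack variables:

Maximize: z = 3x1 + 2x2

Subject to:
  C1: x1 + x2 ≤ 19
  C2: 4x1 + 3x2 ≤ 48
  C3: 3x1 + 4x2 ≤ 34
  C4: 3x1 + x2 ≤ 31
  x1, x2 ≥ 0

max z = 3x1 + 2x2

s.t.
  x1 + x2 + s1 = 19
  4x1 + 3x2 + s2 = 48
  3x1 + 4x2 + s3 = 34
  3x1 + x2 + s4 = 31
  x1, x2, s1, s2, s3, s4 ≥ 0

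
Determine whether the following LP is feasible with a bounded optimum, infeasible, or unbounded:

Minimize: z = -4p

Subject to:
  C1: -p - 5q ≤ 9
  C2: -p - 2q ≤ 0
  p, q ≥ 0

Unbounded (objective can decrease without bound)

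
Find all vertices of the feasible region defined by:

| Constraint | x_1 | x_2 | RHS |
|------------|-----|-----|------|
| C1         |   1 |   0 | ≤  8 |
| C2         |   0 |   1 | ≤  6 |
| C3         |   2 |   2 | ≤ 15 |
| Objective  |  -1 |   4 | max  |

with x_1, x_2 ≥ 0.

(0, 0), (7.5, 0), (1.5, 6), (0, 6)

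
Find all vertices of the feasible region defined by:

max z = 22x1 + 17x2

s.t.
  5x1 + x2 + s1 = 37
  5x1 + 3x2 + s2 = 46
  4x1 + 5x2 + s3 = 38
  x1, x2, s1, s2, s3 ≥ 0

(0, 0), (7.4, 0), (7, 2), (0, 7.6)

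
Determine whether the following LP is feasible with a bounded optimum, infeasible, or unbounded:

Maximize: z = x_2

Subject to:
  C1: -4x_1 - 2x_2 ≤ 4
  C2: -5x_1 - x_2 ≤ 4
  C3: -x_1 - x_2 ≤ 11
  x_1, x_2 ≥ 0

Unbounded (objective can increase without bound)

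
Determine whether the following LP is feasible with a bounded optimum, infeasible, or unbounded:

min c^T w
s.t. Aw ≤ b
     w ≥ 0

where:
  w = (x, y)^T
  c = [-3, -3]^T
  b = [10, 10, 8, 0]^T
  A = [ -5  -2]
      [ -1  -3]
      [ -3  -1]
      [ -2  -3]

Unbounded (objective can decrease without bound)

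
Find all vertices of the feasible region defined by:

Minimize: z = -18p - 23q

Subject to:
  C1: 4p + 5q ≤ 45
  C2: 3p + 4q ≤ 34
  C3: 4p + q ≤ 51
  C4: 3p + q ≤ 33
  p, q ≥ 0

(0, 0), (11, 0), (10.91, 0.2727), (10, 1), (0, 8.5)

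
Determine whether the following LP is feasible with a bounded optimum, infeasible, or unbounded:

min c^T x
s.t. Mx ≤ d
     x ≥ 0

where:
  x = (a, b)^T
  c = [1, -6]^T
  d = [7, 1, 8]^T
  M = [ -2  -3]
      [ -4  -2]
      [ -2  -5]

Unbounded (objective can decrease without bound)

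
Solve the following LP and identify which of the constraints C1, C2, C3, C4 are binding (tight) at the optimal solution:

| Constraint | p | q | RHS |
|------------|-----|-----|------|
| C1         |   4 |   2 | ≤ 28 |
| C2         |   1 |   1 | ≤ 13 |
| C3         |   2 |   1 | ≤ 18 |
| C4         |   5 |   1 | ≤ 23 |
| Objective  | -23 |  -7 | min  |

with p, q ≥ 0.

At p = 3, q = 8, compute slack b - a·x for each constraint:
  C1: 28 − 28 = 0  (binding)
  C2: 13 − 11 = 2  (slack)
  C3: 18 − 14 = 4  (slack)
  C4: 23 − 23 = 0  (binding)

Optimal: p = 3, q = 8
Binding: C1, C4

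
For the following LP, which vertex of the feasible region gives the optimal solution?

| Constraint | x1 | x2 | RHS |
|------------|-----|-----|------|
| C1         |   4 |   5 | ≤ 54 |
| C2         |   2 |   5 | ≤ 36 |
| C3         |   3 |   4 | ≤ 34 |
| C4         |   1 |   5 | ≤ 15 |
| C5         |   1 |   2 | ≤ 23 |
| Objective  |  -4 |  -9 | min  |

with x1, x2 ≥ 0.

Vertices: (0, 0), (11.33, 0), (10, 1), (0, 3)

Evaluate the objective at each vertex of the feasible region:
  z(0, 0) = 0
  z(11.33, 0) = -45.33
  z(10, 1) = -49  ←
  z(0, 3) = -27
The minimum is at x1 = 10, x2 = 1.

(10, 1)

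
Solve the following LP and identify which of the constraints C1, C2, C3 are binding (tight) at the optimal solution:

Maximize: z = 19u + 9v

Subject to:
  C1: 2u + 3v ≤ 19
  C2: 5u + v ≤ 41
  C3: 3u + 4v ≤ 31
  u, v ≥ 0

At u = 8, v = 1, compute slack b - a·x for each constraint:
  C1: 19 − 19 = 0  (binding)
  C2: 41 − 41 = 0  (binding)
  C3: 31 − 28 = 3  (slack)

Optimal: u = 8, v = 1
Binding: C1, C2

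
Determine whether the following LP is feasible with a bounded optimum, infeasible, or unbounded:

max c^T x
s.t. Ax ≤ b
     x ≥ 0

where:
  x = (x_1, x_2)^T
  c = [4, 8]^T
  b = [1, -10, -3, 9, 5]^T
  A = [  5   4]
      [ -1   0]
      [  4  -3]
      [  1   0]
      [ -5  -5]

Infeasible (no feasible solution exists)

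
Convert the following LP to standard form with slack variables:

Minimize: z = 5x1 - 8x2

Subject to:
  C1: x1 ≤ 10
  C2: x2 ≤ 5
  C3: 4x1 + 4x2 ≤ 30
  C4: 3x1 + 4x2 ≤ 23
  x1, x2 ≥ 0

min z = 5x1 - 8x2

s.t.
  x1 + s1 = 10
  x2 + s2 = 5
  4x1 + 4x2 + s3 = 30
  3x1 + 4x2 + s4 = 23
  x1, x2, s1, s2, s3, s4 ≥ 0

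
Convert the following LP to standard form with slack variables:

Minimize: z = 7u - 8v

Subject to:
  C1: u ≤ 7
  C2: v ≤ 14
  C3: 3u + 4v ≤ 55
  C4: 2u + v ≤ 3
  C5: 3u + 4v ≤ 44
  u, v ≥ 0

min z = 7u - 8v

s.t.
  u + s1 = 7
  v + s2 = 14
  3u + 4v + s3 = 55
  2u + v + s4 = 3
  3u + 4v + s5 = 44
  u, v, s1, s2, s3, s4, s5 ≥ 0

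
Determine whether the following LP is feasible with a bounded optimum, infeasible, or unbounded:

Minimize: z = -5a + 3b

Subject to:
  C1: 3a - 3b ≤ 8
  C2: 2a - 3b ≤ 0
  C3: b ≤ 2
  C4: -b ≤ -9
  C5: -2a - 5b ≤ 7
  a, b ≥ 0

Infeasible (no feasible solution exists)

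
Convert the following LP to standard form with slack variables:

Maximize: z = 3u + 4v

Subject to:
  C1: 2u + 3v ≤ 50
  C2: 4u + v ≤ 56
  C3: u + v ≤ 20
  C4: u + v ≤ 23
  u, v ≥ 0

max z = 3u + 4v

s.t.
  2u + 3v + s1 = 50
  4u + v + s2 = 56
  u + v + s3 = 20
  u + v + s4 = 23
  u, v, s1, s2, s3, s4 ≥ 0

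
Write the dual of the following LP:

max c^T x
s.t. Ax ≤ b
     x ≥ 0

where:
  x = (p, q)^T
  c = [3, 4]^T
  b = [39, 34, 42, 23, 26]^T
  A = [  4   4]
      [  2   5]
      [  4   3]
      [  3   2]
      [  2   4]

Primal max cᵀx s.t. Ax ≤ b, x ≥ 0  →  Dual min bᵀy s.t. Aᵀy ≥ c, y ≥ 0.

Minimize: z = 39y1 + 34y2 + 42y3 + 23y4 + 26y5

Subject to:
  4y1 + 2y2 + 4y3 + 3y4 + 2y5 ≥ 3
  4y1 + 5y2 + 3y3 + 2y4 + 4y5 ≥ 4
  y1, y2, y3, y4, y5 ≥ 0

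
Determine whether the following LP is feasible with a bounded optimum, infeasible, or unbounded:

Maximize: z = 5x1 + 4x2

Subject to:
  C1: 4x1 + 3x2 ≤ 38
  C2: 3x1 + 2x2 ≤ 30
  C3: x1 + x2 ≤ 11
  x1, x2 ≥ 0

Feasible with a bounded optimal solution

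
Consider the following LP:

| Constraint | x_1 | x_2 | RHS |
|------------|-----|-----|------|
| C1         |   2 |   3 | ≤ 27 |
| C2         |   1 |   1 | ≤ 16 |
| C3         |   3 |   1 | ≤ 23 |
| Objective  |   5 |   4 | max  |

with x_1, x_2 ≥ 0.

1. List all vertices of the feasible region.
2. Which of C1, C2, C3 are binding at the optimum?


1. (0, 0), (7.667, 0), (6, 5), (0, 9)
2. C1, C3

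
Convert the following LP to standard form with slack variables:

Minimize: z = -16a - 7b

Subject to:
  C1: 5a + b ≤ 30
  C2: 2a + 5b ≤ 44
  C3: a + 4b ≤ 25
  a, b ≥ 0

min z = -16a - 7b

s.t.
  5a + b + s1 = 30
  2a + 5b + s2 = 44
  a + 4b + s3 = 25
  a, b, s1, s2, s3 ≥ 0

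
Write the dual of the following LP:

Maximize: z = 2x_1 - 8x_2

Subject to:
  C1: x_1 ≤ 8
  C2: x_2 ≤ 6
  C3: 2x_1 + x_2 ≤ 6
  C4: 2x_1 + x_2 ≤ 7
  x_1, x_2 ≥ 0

Primal max cᵀx s.t. Ax ≤ b, x ≥ 0  →  Dual min bᵀy s.t. Aᵀy ≥ c, y ≥ 0.

Minimize: z = 8y1 + 6y2 + 6y3 + 7y4

Subject to:
  y1 + 2y3 + 2y4 ≥ 2
  y2 + y3 + y4 ≥ -8
  y1, y2, y3, y4 ≥ 0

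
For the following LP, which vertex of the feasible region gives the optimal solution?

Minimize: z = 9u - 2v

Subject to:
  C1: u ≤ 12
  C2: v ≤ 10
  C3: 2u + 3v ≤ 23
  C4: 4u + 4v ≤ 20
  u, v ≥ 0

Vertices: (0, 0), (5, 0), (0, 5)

Evaluate the objective at each vertex of the feasible region:
  z(0, 0) = 0
  z(5, 0) = 45
  z(0, 5) = -10  ←
The minimum is at u = 0, v = 5.

(0, 5)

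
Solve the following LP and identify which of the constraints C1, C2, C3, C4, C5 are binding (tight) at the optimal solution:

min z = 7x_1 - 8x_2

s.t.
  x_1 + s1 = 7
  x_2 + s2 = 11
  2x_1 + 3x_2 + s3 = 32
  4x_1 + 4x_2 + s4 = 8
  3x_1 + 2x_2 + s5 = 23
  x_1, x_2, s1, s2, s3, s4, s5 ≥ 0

At x_1 = 0, x_2 = 2, compute slack b - a·x for each constraint:
  C1: 7 − 0 = 7  (slack)
  C2: 11 − 2 = 9  (slack)
  C3: 32 − 6 = 26  (slack)
  C4: 8 − 8 = 0  (binding)
  C5: 23 − 4 = 19  (slack)

Optimal: x_1 = 0, x_2 = 2
Binding: C4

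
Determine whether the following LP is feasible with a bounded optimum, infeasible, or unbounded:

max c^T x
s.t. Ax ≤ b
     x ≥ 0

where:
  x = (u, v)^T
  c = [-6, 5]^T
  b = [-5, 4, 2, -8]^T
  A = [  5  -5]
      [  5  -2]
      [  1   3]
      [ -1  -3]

Infeasible (no feasible solution exists)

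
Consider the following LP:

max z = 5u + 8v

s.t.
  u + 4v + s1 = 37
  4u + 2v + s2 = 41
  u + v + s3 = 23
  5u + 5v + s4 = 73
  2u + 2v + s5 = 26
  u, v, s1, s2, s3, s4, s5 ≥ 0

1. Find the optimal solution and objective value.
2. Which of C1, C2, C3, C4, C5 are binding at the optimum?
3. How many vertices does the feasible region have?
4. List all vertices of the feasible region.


1. u = 5, v = 8, z = 89
2. C1, C5
3. 5
4. (0, 0), (10.25, 0), (7.5, 5.5), (5, 8), (0, 9.25)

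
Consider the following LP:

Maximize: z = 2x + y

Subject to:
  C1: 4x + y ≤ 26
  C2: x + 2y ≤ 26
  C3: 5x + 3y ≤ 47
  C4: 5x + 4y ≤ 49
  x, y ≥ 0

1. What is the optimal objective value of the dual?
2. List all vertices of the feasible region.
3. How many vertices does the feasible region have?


1. 16
2. (0, 0), (6.5, 0), (5, 6), (0, 12.25)
3. 4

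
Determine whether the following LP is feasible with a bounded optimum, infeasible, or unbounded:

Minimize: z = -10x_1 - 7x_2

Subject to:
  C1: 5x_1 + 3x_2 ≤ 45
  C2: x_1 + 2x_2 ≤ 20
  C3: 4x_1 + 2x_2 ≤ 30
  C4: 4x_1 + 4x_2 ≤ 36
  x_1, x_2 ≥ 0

Feasible with a bounded optimal solution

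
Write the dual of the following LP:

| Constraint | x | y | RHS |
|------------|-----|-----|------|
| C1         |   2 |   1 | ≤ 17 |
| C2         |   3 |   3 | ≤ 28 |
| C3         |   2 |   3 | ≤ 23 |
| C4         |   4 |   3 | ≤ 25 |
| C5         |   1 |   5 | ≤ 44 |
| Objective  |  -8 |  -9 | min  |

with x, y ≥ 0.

Primal min cᵀx s.t. Ax ≤ b, x ≥ 0  →  Dual max −bᵀy s.t. Aᵀy ≥ −c, y ≥ 0.

Maximize: z = -17y1 - 28y2 - 23y3 - 25y4 - 44y5

Subject to:
  2y1 + 3y2 + 2y3 + 4y4 + y5 ≥ 8
  y1 + 3y2 + 3y3 + 3y4 + 5y5 ≥ 9
  y1, y2, y3, y4, y5 ≥ 0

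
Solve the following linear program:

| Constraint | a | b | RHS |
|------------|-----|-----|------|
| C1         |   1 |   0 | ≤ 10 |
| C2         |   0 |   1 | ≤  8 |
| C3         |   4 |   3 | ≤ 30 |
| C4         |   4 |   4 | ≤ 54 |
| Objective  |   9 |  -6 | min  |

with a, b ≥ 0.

Evaluate the objective at each vertex of the feasible region:
  z(0, 0) = 0
  z(7.5, 0) = 67.5
  z(1.5, 8) = -34.5
  z(0, 8) = -48  ←
The minimum is at a = 0, b = 8.

a = 0, b = 8, z = -48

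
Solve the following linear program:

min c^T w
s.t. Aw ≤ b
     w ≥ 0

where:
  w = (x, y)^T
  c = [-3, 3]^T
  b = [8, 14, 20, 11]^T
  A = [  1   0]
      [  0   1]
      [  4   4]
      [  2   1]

Evaluate the objective at each vertex of the feasible region:
  z(0, 0) = 0
  z(5, 0) = -15  ←
  z(0, 5) = 15
The minimum is at x = 5, y = 0.

x = 5, y = 0, z = -15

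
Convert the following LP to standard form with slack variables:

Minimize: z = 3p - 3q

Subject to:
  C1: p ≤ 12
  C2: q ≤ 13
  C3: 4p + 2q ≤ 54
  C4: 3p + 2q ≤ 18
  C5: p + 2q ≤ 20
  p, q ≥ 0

min z = 3p - 3q

s.t.
  p + s1 = 12
  q + s2 = 13
  4p + 2q + s3 = 54
  3p + 2q + s4 = 18
  p + 2q + s5 = 20
  p, q, s1, s2, s3, s4, s5 ≥ 0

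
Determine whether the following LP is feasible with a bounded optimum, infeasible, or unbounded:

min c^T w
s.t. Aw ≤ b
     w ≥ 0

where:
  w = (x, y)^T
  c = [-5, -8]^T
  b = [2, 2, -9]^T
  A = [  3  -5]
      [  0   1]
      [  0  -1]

Infeasible (no feasible solution exists)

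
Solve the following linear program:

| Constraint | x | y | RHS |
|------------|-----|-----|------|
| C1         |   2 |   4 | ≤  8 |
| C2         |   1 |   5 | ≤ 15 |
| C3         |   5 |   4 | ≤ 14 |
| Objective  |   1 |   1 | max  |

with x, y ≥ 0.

Evaluate the objective at each vertex of the feasible region:
  z(0, 0) = 0
  z(2.8, 0) = 2.8
  z(2, 1) = 3  ←
  z(0, 2) = 2
The maximum is at x = 2, y = 1.

x = 2, y = 1, z = 3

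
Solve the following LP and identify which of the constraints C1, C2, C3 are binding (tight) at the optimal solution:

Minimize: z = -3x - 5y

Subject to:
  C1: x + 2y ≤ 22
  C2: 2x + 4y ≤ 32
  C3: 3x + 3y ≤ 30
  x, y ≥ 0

At x = 4, y = 6, compute slack b - a·x for each constraint:
  C1: 22 − 16 = 6  (slack)
  C2: 32 − 32 = 0  (binding)
  C3: 30 − 30 = 0  (binding)

Optimal: x = 4, y = 6
Binding: C2, C3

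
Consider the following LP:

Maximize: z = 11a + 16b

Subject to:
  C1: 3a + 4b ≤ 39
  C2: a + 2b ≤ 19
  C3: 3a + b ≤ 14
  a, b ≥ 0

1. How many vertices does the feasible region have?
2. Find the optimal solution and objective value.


1. 5
2. a = 1, b = 9, z = 155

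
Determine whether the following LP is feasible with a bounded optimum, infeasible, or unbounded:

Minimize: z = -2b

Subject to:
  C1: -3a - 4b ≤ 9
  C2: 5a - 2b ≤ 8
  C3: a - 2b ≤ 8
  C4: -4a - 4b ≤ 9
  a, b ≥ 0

Unbounded (objective can decrease without bound)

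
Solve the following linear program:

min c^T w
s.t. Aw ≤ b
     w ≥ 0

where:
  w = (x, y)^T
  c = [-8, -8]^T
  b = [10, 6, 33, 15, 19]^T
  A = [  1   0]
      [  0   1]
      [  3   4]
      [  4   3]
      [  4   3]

Evaluate the objective at each vertex of the feasible region:
  z(0, 0) = 0
  z(3.75, 0) = -30
  z(0, 5) = -40  ←
The minimum is at x = 0, y = 5.

x = 0, y = 5, z = -40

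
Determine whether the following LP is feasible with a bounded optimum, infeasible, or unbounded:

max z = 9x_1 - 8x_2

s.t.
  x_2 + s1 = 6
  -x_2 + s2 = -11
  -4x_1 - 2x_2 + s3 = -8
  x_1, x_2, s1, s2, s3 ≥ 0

Infeasible (no feasible solution exists)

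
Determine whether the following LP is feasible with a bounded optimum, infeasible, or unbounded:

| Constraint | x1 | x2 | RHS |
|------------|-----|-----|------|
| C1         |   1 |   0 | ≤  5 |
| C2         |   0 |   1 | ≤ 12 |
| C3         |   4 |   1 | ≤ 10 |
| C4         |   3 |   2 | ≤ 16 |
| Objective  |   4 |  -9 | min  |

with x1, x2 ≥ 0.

Feasible with a bounded optimal solution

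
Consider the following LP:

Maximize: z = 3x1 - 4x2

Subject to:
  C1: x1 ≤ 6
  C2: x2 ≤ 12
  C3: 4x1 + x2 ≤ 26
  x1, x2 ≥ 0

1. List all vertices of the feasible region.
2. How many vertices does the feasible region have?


1. (0, 0), (6, 0), (6, 2), (3.5, 12), (0, 12)
2. 5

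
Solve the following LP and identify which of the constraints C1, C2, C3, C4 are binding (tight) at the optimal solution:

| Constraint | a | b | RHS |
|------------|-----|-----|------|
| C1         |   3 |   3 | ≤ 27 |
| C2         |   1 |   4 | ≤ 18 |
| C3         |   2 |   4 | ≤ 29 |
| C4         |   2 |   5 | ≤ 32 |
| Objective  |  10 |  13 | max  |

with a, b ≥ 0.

At a = 6, b = 3, compute slack b - a·x for each constraint:
  C1: 27 − 27 = 0  (binding)
  C2: 18 − 18 = 0  (binding)
  C3: 29 − 24 = 5  (slack)
  C4: 32 − 27 = 5  (slack)

Optimal: a = 6, b = 3
Binding: C1, C2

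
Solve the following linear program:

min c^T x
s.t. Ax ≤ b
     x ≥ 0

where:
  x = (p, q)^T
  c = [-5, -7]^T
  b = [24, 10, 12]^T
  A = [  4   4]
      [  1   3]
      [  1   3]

Evaluate the objective at each vertex of the feasible region:
  z(0, 0) = 0
  z(6, 0) = -30
  z(4, 2) = -34  ←
  z(0, 3.333) = -23.33
The minimum is at p = 4, q = 2.

p = 4, q = 2, z = -34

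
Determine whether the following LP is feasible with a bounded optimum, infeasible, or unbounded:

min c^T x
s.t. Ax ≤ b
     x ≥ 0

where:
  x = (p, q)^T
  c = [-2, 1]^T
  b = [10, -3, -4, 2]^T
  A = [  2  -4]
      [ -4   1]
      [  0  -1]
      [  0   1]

Infeasible (no feasible solution exists)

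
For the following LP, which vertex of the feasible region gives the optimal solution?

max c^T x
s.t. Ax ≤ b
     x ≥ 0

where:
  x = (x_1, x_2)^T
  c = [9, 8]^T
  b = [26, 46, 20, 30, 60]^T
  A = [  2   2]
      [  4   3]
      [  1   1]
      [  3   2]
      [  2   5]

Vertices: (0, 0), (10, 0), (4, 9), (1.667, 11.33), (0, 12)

Evaluate the objective at each vertex of the feasible region:
  z(0, 0) = 0
  z(10, 0) = 90
  z(4, 9) = 108  ←
  z(1.667, 11.33) = 105.7
  z(0, 12) = 96
The maximum is at x_1 = 4, x_2 = 9.

(4, 9)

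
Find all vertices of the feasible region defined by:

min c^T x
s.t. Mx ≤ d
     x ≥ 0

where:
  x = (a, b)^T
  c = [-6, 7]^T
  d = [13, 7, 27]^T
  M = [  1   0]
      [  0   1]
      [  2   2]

(0, 0), (13, 0), (13, 0.5), (6.5, 7), (0, 7)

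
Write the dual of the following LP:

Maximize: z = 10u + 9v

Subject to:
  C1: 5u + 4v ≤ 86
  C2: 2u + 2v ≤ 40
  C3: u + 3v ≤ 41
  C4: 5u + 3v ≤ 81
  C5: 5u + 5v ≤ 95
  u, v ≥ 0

Primal max cᵀx s.t. Ax ≤ b, x ≥ 0  →  Dual min bᵀy s.t. Aᵀy ≥ c, y ≥ 0.

Minimize: z = 86y1 + 40y2 + 41y3 + 81y4 + 95y5

Subject to:
  5y1 + 2y2 + y3 + 5y4 + 5y5 ≥ 10
  4y1 + 2y2 + 3y3 + 3y4 + 5y5 ≥ 9
  y1, y2, y3, y4, y5 ≥ 0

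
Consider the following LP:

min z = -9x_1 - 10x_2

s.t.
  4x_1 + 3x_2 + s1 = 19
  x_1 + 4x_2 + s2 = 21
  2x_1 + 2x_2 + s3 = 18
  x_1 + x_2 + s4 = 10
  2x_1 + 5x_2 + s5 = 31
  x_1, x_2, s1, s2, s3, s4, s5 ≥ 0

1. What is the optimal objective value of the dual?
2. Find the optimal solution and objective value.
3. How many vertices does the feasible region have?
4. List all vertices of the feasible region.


1. -59
2. x_1 = 1, x_2 = 5, z = -59
3. 4
4. (0, 0), (4.75, 0), (1, 5), (0, 5.25)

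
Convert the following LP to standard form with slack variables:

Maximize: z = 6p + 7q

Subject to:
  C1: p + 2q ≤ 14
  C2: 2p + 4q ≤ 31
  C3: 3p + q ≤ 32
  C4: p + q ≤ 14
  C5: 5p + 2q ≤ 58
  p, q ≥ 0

max z = 6p + 7q

s.t.
  p + 2q + s1 = 14
  2p + 4q + s2 = 31
  3p + q + s3 = 32
  p + q + s4 = 14
  5p + 2q + s5 = 58
  p, q, s1, s2, s3, s4, s5 ≥ 0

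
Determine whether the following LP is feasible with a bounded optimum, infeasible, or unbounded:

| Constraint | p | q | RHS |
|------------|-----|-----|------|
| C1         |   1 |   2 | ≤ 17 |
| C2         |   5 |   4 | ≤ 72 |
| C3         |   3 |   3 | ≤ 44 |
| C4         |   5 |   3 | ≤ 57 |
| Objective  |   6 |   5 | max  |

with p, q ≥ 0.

Feasible with a bounded optimal solution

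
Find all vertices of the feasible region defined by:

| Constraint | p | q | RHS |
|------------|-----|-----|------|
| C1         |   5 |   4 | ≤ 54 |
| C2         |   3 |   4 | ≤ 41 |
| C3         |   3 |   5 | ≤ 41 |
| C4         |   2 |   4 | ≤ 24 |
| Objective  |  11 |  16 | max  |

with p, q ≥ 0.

(0, 0), (10.8, 0), (10, 1), (0, 6)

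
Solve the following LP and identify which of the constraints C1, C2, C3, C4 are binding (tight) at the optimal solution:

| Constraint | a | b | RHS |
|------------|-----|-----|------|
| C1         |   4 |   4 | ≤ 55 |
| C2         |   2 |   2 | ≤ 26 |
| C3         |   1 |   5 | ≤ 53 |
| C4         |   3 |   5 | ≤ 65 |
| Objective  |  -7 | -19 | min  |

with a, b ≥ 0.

At a = 3, b = 10, compute slack b - a·x for each constraint:
  C1: 55 − 52 = 3  (slack)
  C2: 26 − 26 = 0  (binding)
  C3: 53 − 53 = 0  (binding)
  C4: 65 − 59 = 6  (slack)

Optimal: a = 3, b = 10
Binding: C2, C3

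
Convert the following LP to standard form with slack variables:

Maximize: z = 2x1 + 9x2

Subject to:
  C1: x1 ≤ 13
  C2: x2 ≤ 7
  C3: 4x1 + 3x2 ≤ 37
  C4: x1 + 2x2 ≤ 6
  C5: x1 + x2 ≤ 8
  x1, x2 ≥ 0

max z = 2x1 + 9x2

s.t.
  x1 + s1 = 13
  x2 + s2 = 7
  4x1 + 3x2 + s3 = 37
  x1 + 2x2 + s4 = 6
  x1 + x2 + s5 = 8
  x1, x2, s1, s2, s3, s4, s5 ≥ 0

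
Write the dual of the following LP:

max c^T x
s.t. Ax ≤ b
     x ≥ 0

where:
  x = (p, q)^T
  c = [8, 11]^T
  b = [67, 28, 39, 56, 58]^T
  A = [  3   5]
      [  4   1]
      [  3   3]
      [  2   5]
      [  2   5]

Primal max cᵀx s.t. Ax ≤ b, x ≥ 0  →  Dual min bᵀy s.t. Aᵀy ≥ c, y ≥ 0.

Minimize: z = 67y1 + 28y2 + 39y3 + 56y4 + 58y5

Subject to:
  3y1 + 4y2 + 3y3 + 2y4 + 2y5 ≥ 8
  5y1 + y2 + 3y3 + 5y4 + 5y5 ≥ 11
  y1, y2, y3, y4, y5 ≥ 0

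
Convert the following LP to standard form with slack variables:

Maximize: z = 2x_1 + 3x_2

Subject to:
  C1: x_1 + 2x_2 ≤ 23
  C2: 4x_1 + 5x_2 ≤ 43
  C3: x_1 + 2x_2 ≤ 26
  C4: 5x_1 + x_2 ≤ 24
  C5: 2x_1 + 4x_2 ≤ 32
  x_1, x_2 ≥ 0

max z = 2x_1 + 3x_2

s.t.
  x_1 + 2x_2 + s1 = 23
  4x_1 + 5x_2 + s2 = 43
  x_1 + 2x_2 + s3 = 26
  5x_1 + x_2 + s4 = 24
  2x_1 + 4x_2 + s5 = 32
  x_1, x_2, s1, s2, s3, s4, s5 ≥ 0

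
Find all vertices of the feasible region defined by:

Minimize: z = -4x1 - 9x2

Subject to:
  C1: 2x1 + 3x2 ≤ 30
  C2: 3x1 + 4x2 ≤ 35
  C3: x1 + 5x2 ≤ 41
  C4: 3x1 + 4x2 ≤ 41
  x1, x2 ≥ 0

(0, 0), (11.67, 0), (1, 8), (0, 8.2)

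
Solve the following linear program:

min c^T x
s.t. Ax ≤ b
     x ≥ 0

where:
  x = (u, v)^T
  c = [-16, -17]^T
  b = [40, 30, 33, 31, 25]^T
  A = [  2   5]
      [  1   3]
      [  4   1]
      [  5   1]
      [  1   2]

Evaluate the objective at each vertex of the feasible region:
  z(0, 0) = 0
  z(6.2, 0) = -99.2
  z(5, 6) = -182  ←
  z(0, 8) = -136
The minimum is at u = 5, v = 6.

u = 5, v = 6, z = -182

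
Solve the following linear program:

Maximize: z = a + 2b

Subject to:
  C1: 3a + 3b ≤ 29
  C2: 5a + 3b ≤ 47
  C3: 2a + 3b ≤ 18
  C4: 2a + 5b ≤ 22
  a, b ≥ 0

Evaluate the objective at each vertex of the feasible region:
  z(0, 0) = 0
  z(9, 0) = 9
  z(6, 2) = 10  ←
  z(0, 4.4) = 8.8
The maximum is at a = 6, b = 2.

a = 6, b = 2, z = 10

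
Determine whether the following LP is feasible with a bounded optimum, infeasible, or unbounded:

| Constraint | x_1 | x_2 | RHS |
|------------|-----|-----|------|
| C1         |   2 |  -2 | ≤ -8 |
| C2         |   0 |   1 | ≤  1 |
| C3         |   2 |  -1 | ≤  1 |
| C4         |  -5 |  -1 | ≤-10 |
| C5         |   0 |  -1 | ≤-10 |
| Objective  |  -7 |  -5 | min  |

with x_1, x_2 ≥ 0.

Infeasible (no feasible solution exists)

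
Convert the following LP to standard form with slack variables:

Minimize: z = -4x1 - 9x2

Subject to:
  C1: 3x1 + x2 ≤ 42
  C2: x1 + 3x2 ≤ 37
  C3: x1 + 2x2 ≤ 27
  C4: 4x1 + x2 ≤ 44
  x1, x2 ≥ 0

min z = -4x1 - 9x2

s.t.
  3x1 + x2 + s1 = 42
  x1 + 3x2 + s2 = 37
  x1 + 2x2 + s3 = 27
  4x1 + x2 + s4 = 44
  x1, x2, s1, s2, s3, s4 ≥ 0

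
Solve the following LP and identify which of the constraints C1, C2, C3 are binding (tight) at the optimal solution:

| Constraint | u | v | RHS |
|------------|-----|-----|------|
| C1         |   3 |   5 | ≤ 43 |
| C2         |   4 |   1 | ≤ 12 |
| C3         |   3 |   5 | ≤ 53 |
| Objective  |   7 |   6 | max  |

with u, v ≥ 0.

At u = 1, v = 8, compute slack b - a·x for each constraint:
  C1: 43 − 43 = 0  (binding)
  C2: 12 − 12 = 0  (binding)
  C3: 53 − 43 = 10  (slack)

Optimal: u = 1, v = 8
Binding: C1, C2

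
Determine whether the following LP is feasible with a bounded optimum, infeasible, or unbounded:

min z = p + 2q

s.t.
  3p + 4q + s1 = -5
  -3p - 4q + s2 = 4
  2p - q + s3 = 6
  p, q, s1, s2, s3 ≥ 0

Infeasible (no feasible solution exists)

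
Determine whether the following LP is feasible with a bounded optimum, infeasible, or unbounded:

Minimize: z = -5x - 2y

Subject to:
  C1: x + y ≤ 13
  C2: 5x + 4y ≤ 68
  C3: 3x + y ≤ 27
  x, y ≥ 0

Feasible with a bounded optimal solution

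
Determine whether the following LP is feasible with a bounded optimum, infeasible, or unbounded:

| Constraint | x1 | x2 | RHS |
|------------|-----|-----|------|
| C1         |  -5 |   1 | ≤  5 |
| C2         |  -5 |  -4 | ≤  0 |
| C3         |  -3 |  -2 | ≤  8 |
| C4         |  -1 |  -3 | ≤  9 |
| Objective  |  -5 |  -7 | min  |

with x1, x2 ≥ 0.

Unbounded (objective can decrease without bound)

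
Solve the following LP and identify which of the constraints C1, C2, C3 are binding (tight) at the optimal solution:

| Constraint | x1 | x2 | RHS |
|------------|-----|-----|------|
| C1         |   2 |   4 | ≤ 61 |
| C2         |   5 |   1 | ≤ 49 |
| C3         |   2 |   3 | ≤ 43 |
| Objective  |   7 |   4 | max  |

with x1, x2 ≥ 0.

At x1 = 8, x2 = 9, compute slack b - a·x for each constraint:
  C1: 61 − 52 = 9  (slack)
  C2: 49 − 49 = 0  (binding)
  C3: 43 − 43 = 0  (binding)

Optimal: x1 = 8, x2 = 9
Binding: C2, C3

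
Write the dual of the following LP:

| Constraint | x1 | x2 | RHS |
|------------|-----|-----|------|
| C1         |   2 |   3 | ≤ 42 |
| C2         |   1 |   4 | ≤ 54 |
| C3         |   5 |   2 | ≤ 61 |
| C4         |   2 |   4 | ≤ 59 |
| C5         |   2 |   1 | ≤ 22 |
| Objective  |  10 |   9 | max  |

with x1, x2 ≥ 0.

Primal max cᵀx s.t. Ax ≤ b, x ≥ 0  →  Dual min bᵀy s.t. Aᵀy ≥ c, y ≥ 0.

Minimize: z = 42y1 + 54y2 + 61y3 + 59y4 + 22y5

Subject to:
  2y1 + y2 + 5y3 + 2y4 + 2y5 ≥ 10
  3y1 + 4y2 + 2y3 + 4y4 + y5 ≥ 9
  y1, y2, y3, y4, y5 ≥ 0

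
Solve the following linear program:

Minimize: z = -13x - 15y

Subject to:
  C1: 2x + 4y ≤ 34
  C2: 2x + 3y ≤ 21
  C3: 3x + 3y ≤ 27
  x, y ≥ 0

Evaluate the objective at each vertex of the feasible region:
  z(0, 0) = 0
  z(9, 0) = -117
  z(6, 3) = -123  ←
  z(0, 7) = -105
The minimum is at x = 6, y = 3.

x = 6, y = 3, z = -123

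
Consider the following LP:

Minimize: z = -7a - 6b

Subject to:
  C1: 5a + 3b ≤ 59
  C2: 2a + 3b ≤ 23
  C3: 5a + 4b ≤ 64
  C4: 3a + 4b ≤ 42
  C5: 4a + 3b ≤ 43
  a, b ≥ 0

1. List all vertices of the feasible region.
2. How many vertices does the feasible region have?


1. (0, 0), (10.75, 0), (10, 1), (0, 7.667)
2. 4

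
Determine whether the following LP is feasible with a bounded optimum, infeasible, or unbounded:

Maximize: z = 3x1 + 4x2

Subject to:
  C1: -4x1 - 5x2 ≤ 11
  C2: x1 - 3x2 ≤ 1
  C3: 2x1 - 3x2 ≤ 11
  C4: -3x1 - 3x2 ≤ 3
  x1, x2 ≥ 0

Unbounded (objective can increase without bound)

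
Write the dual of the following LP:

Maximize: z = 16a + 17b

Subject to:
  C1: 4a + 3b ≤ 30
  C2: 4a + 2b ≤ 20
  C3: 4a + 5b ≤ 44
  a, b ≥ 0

Primal max cᵀx s.t. Ax ≤ b, x ≥ 0  →  Dual min bᵀy s.t. Aᵀy ≥ c, y ≥ 0.

Minimize: z = 30y1 + 20y2 + 44y3

Subject to:
  4y1 + 4y2 + 4y3 ≥ 16
  3y1 + 2y2 + 5y3 ≥ 17
  y1, y2, y3 ≥ 0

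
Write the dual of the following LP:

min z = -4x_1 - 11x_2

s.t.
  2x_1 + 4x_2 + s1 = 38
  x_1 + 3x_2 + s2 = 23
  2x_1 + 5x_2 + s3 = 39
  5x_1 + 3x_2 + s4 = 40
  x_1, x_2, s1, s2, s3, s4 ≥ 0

Primal min cᵀx s.t. Ax ≤ b, x ≥ 0  →  Dual max −bᵀy s.t. Aᵀy ≥ −c, y ≥ 0.

Maximize: z = -38y1 - 23y2 - 39y3 - 40y4

Subject to:
  2y1 + y2 + 2y3 + 5y4 ≥ 4
  4y1 + 3y2 + 5y3 + 3y4 ≥ 11
  y1, y2, y3, y4 ≥ 0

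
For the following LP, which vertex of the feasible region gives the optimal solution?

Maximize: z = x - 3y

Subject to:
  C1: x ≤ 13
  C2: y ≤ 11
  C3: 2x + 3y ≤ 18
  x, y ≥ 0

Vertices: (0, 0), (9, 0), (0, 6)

Evaluate the objective at each vertex of the feasible region:
  z(0, 0) = 0
  z(9, 0) = 9  ←
  z(0, 6) = -18
The maximum is at x = 9, y = 0.

(9, 0)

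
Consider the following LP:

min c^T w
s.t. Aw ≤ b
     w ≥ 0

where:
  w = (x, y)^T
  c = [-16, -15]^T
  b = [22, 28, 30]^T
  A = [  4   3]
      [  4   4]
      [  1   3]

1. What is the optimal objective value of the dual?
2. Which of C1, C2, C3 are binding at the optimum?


1. -106
2. C1, C2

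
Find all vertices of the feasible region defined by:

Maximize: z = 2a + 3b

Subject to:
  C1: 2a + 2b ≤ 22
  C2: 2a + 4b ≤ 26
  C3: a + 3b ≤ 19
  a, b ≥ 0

(0, 0), (11, 0), (9, 2), (1, 6), (0, 6.333)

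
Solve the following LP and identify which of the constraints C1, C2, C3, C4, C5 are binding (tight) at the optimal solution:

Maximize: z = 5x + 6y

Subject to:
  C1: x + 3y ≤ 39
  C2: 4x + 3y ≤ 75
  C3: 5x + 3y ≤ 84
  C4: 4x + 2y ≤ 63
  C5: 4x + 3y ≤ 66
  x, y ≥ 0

At x = 9, y = 10, compute slack b - a·x for each constraint:
  C1: 39 − 39 = 0  (binding)
  C2: 75 − 66 = 9  (slack)
  C3: 84 − 75 = 9  (slack)
  C4: 63 − 56 = 7  (slack)
  C5: 66 − 66 = 0  (binding)

Optimal: x = 9, y = 10
Binding: C1, C5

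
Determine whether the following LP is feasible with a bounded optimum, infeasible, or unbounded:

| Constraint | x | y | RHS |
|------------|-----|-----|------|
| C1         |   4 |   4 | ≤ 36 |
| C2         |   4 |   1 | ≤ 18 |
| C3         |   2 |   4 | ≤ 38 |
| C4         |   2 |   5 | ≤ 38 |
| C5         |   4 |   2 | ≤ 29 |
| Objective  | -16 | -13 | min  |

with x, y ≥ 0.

Feasible with a bounded optimal solution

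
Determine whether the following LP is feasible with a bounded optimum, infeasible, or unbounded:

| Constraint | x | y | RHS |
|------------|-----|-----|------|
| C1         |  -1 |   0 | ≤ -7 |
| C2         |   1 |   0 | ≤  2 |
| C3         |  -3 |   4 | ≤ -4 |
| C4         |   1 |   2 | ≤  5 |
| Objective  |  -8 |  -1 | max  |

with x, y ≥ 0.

Infeasible (no feasible solution exists)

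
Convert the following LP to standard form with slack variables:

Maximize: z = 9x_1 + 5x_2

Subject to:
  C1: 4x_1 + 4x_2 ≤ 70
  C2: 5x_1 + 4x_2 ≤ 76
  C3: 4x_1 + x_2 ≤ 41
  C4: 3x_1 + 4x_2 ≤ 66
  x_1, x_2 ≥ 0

max z = 9x_1 + 5x_2

s.t.
  4x_1 + 4x_2 + s1 = 70
  5x_1 + 4x_2 + s2 = 76
  4x_1 + x_2 + s3 = 41
  3x_1 + 4x_2 + s4 = 66
  x_1, x_2, s1, s2, s3, s4 ≥ 0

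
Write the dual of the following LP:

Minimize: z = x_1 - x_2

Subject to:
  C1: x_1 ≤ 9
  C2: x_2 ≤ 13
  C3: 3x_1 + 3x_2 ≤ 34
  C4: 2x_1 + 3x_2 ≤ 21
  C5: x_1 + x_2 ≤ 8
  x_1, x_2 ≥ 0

Primal min cᵀx s.t. Ax ≤ b, x ≥ 0  →  Dual max −bᵀy s.t. Aᵀy ≥ −c, y ≥ 0.

Maximize: z = -9y1 - 13y2 - 34y3 - 21y4 - 8y5

Subject to:
  y1 + 3y3 + 2y4 + y5 ≥ -1
  y2 + 3y3 + 3y4 + y5 ≥ 1
  y1, y2, y3, y4, y5 ≥ 0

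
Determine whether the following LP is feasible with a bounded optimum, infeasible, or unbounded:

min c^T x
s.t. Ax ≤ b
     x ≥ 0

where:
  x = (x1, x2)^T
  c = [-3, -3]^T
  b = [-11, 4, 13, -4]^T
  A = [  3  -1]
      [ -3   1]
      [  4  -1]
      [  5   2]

Infeasible (no feasible solution exists)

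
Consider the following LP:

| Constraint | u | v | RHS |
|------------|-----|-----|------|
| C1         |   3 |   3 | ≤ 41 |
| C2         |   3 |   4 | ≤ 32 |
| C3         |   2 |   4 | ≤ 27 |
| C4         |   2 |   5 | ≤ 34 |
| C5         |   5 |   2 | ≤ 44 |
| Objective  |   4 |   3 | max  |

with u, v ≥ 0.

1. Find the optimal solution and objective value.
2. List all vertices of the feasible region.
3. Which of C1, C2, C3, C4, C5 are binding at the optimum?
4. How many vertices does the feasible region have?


1. u = 8, v = 2, z = 38
2. (0, 0), (8.8, 0), (8, 2), (5, 4.25), (0, 6.75)
3. C2, C5
4. 5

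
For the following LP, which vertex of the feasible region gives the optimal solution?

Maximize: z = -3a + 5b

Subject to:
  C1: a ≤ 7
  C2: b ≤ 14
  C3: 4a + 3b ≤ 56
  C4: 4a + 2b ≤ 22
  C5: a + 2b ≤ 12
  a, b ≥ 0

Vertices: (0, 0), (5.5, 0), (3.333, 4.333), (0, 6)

Evaluate the objective at each vertex of the feasible region:
  z(0, 0) = 0
  z(5.5, 0) = -16.5
  z(3.333, 4.333) = 11.67
  z(0, 6) = 30  ←
The maximum is at a = 0, b = 6.

(0, 6)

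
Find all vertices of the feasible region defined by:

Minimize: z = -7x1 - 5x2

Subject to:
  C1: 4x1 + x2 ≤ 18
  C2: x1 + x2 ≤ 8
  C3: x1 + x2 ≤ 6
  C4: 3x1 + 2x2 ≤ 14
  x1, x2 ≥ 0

(0, 0), (4.5, 0), (4.4, 0.4), (2, 4), (0, 6)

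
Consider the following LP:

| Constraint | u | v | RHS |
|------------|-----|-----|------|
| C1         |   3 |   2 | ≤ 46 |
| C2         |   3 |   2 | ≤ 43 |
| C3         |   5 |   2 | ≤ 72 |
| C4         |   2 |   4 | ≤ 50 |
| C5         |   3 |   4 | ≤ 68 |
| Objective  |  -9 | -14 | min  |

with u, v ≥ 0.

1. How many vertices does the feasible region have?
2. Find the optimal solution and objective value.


1. 4
2. u = 9, v = 8, z = -193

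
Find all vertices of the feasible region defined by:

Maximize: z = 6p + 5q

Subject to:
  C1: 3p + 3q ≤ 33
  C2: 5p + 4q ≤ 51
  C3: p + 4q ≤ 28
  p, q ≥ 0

(0, 0), (10.2, 0), (7, 4), (5.333, 5.667), (0, 7)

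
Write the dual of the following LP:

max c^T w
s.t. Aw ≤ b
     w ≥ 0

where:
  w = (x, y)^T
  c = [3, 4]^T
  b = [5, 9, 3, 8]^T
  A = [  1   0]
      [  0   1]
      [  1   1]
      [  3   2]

Primal max cᵀx s.t. Ax ≤ b, x ≥ 0  →  Dual min bᵀy s.t. Aᵀy ≥ c, y ≥ 0.

Minimize: z = 5y1 + 9y2 + 3y3 + 8y4

Subject to:
  y1 + y3 + 3y4 ≥ 3
  y2 + y3 + 2y4 ≥ 4
  y1, y2, y3, y4 ≥ 0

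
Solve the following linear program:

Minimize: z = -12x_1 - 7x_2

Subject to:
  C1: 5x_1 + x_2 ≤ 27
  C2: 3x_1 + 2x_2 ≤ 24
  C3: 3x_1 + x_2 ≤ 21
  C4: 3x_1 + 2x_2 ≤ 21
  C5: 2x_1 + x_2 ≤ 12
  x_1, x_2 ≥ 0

Evaluate the objective at each vertex of the feasible region:
  z(0, 0) = 0
  z(5.4, 0) = -64.8
  z(5, 2) = -74
  z(3, 6) = -78  ←
  z(0, 10.5) = -73.5
The minimum is at x_1 = 3, x_2 = 6.

x_1 = 3, x_2 = 6, z = -78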